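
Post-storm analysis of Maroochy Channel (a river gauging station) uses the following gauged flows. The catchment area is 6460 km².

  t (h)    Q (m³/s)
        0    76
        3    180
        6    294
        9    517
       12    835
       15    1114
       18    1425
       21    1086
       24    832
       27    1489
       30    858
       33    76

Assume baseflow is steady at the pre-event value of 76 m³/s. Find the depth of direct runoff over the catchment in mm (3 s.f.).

Direct runoff: 0.0, 104.0, 218.0, 441.0, 759.0, 1038.0, 1349.0, 1010.0, 756.0, 1413.0, 782.0, 0.0 m³/s; ΣQ_DR = 7870 m³/s.
V = ΣQ_DR · Δt = 7870 × 10800 s = 8.500 × 10^7 m³.
Over A = 6460 km², depth = V / A = 13.2 mm.

d ≈ 13.2 mm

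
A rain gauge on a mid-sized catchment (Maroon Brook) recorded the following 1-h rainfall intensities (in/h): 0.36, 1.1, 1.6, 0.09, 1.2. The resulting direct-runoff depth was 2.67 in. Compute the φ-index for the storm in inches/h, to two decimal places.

Only the 3 blocks with intensity above φ contribute runoff: 1.1, 1.6, 1.2 in/h.
Σ(I−φ)·Δt = d  ⇒  (1.1+1.6+1.2 − 3φ)·1 = 2.67
φ = (3.900 − 2.67/1) / 3 = 0.41 in/h.

φ ≈ 0.41 in/h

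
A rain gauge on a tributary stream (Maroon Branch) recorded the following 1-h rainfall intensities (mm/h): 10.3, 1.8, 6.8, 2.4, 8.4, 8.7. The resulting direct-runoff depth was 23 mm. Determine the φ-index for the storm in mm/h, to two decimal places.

φ ≈ 2.80 mm/h

Only the 4 blocks with intensity above φ contribute runoff: 10.3, 6.8, 8.4, 8.7 mm/h.
Σ(I−φ)·Δt = d  ⇒  (10.3+6.8+8.4+8.7 − 4φ)·1 = 23
φ = (34.20 − 23/1) / 4 = 2.80 mm/h.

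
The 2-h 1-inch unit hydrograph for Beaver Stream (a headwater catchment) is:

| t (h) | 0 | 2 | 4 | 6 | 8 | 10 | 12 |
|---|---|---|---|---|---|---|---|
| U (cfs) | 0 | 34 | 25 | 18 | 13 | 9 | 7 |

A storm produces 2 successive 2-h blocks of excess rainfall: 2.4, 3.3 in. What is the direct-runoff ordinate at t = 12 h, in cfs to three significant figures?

Q ≈ 46.5 cfs

By discrete convolution, Q_j = Σ (P_i / 1 in) · U_{j−i}.
At t = 12 h (j=6): Q = (2.4/1)·7 + (3.3/1)·9 = 46.5 cfs.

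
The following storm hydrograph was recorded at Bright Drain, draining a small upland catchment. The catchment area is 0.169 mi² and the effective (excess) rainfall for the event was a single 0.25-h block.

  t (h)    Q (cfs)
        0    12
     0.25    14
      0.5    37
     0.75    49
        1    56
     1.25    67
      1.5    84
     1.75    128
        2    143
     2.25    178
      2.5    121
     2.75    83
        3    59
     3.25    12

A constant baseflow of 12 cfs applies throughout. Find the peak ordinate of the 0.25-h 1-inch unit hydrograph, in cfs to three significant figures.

U_p ≈ 82.8 cfs

Direct runoff: 0.0, 2.0, 25.0, 37.0, 44.0, 55.0, 72.0, 116.0, 131.0, 166.0, 109.0, 71.0, 47.0, 0.0 cfs; ΣQ_DR = 875.0 cfs, peak = 166.0 cfs.
Runoff depth d = ΣQ_DR·Δt / A = 875.0 × 900 / (0.169 mi²) = 2.006 in.
The 1-inch UH is the DRH scaled by (1 in)/d, so U_p = 166.0 × 1/2.006 = 82.8 cfs.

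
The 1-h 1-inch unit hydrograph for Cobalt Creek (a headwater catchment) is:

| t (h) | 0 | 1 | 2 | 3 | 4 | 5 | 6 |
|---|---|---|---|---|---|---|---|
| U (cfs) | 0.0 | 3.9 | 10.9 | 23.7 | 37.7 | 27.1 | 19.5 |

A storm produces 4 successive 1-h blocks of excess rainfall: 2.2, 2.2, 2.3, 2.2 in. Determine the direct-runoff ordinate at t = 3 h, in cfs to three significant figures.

Q ≈ 85.1 cfs

By discrete convolution, Q_j = Σ (P_i / 1 in) · U_{j−i}.
At t = 3 h (j=3): Q = (2.2/1)·23.7 + (2.2/1)·10.9 + (2.3/1)·3.9 + (2.2/1)·0.0 = 85.1 cfs.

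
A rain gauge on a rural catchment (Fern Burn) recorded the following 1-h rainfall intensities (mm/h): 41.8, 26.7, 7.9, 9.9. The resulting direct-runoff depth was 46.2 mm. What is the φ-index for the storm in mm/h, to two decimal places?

Only the 2 blocks with intensity above φ contribute runoff: 41.8, 26.7 mm/h.
Σ(I−φ)·Δt = d  ⇒  (41.8+26.7 − 2φ)·1 = 46.2
φ = (68.50 − 46.2/1) / 2 = 11.15 mm/h.

φ ≈ 11.15 mm/h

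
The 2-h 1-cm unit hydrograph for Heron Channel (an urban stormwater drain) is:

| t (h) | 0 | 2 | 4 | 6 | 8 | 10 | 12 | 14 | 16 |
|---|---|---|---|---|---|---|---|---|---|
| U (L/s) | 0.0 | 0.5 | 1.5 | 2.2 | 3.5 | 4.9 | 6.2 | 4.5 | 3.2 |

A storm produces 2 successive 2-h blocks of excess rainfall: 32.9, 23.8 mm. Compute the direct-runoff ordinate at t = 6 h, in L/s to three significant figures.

By discrete convolution, Q_j = Σ (P_i / 10 mm) · U_{j−i}.
At t = 6 h (j=3): Q = (32.9/10)·2.2 + (23.8/10)·1.5 = 10.8 L/s.

Q ≈ 10.8 L/s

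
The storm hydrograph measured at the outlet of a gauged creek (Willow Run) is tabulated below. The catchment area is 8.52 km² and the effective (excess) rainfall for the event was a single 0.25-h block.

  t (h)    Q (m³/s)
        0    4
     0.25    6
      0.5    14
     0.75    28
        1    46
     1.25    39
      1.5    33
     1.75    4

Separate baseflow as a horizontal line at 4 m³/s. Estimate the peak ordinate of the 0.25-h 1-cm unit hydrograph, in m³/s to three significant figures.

Direct runoff: 0.0, 2.0, 10.0, 24.0, 42.0, 35.0, 29.0, 0.0 m³/s; ΣQ_DR = 142.0 m³/s, peak = 42.0 m³/s.
Runoff depth d = ΣQ_DR·Δt / A = 142.0 × 900 / (8.52 km²) = 15.00 mm.
The 1-cm UH is the DRH scaled by (10 mm)/d, so U_p = 42.0 × 10/15.00 = 28.0 m³/s.

U_p ≈ 28.0 m³/s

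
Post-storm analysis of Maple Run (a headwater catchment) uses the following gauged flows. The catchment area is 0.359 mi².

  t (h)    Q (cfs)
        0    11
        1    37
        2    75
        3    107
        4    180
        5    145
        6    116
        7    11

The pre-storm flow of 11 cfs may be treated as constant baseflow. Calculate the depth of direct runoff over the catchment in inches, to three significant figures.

Direct runoff: 0.0, 26.0, 64.0, 96.0, 169.0, 134.0, 105.0, 0.0 cfs; ΣQ_DR = 594.0 cfs.
V = ΣQ_DR · Δt = 594.0 × 3600 s = 2.138 × 10^6 ft³.
Over A = 0.359 mi², depth = V / A = 2.56 in.

d ≈ 2.56 in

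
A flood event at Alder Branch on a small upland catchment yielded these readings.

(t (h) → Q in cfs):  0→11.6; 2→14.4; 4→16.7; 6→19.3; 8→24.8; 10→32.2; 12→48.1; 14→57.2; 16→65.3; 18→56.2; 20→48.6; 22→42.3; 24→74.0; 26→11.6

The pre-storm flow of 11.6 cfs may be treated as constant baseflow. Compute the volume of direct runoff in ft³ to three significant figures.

V ≈ 2.59 × 10^6 ft³

Direct-runoff ordinates (Q − Q_b): 0.0, 2.8, 5.1, 7.7, 13.2, 20.6, 36.5, 45.6, 53.7, 44.6, 37.0, 30.7, 62.4, 0.0 cfs.
ΣQ_DR = 359.9 cfs.
With Δt = 2 h = 7200 s, V = ΣQ_DR · Δt = 359.9 × 7200 = 2.59 × 10^6 ft³.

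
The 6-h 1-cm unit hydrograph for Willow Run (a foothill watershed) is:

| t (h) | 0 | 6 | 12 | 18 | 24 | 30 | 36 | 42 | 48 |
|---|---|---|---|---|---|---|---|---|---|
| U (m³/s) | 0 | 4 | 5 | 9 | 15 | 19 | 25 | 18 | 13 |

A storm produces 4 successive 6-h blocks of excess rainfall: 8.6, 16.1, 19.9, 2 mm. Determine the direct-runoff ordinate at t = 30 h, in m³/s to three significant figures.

Q ≈ 59.4 m³/s

By discrete convolution, Q_j = Σ (P_i / 10 mm) · U_{j−i}.
At t = 30 h (j=5): Q = (8.6/10)·19 + (16.1/10)·15 + (19.9/10)·9 + (2/10)·5 = 59.4 m³/s.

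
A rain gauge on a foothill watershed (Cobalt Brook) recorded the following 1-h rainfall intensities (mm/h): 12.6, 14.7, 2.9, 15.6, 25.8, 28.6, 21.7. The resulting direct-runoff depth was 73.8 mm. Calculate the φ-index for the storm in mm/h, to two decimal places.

Only the 6 blocks with intensity above φ contribute runoff: 12.6, 14.7, 15.6, 25.8, 28.6, 21.7 mm/h.
Σ(I−φ)·Δt = d  ⇒  (12.6+14.7+15.6+25.8+28.6+21.7 − 6φ)·1 = 73.8
φ = (119.0 − 73.8/1) / 6 = 7.53 mm/h.

φ ≈ 7.53 mm/h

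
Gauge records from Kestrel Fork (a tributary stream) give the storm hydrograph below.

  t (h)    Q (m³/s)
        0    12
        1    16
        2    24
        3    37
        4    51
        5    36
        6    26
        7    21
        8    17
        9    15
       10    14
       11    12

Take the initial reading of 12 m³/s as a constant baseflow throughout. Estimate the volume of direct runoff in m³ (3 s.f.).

Direct-runoff ordinates (Q − Q_b): 0.0, 4.0, 12.0, 25.0, 39.0, 24.0, 14.0, 9.0, 5.0, 3.0, 2.0, 0.0 m³/s.
ΣQ_DR = 137.0 m³/s.
With Δt = 1 h = 3600 s, V = ΣQ_DR · Δt = 137.0 × 3600 = 4.93 × 10^5 m³.

V ≈ 4.93 × 10^5 m³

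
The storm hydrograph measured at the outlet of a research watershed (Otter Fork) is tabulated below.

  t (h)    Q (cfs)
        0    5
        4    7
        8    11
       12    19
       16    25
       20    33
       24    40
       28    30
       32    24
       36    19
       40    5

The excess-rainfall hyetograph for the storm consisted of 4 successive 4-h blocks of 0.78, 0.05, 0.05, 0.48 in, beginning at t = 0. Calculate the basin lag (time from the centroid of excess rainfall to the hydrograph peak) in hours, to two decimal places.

t_L ≈ 17.32 h

Centroid of excess rainfall: t_c = Σ P_i·t̄_i / ΣP_i = 6.6765 h (block centres at 2, 6, 10, 14 h).
Hydrograph peak occurs at t = 24 h, so basin lag t_L = 24 − 6.6765 = 17.32 h.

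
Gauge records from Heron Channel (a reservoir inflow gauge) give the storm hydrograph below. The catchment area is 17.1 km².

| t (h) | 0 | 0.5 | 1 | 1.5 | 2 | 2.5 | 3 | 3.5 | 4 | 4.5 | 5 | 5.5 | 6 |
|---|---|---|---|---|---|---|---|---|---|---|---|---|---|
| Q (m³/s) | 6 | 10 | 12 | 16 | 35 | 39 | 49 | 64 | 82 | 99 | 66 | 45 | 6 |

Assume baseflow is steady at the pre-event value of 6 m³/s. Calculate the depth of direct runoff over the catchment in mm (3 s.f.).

Direct runoff: 0.0, 4.0, 6.0, 10.0, 29.0, 33.0, 43.0, 58.0, 76.0, 93.0, 60.0, 39.0, 0.0 m³/s; ΣQ_DR = 451.0 m³/s.
V = ΣQ_DR · Δt = 451.0 × 1800 s = 8.118 × 10^5 m³.
Over A = 17.1 km², depth = V / A = 47.5 mm.

d ≈ 47.5 mm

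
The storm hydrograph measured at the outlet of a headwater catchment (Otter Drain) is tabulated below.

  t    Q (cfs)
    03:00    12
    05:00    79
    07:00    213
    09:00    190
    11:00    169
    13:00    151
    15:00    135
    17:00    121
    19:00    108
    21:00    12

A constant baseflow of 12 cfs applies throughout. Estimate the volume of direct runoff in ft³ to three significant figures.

Direct-runoff ordinates (Q − Q_b): 0.0, 67.0, 201.0, 178.0, 157.0, 139.0, 123.0, 109.0, 96.0, 0.0 cfs.
ΣQ_DR = 1070 cfs.
With Δt = 2 h = 7200 s, V = ΣQ_DR · Δt = 1070 × 7200 = 7.70 × 10^6 ft³.

V ≈ 7.70 × 10^6 ft³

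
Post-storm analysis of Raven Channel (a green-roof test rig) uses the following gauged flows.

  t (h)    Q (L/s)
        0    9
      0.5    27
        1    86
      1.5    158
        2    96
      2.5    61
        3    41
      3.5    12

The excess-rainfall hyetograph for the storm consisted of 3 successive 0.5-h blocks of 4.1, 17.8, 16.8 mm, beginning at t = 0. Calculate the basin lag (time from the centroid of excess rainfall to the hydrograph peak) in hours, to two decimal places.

t_L ≈ 0.59 h

Centroid of excess rainfall: t_c = Σ P_i·t̄_i / ΣP_i = 0.9141 h (block centres at 0.25, 0.75, 1.25 h).
Hydrograph peak occurs at t = 1.5 h, so basin lag t_L = 1.5 − 0.9141 = 0.59 h.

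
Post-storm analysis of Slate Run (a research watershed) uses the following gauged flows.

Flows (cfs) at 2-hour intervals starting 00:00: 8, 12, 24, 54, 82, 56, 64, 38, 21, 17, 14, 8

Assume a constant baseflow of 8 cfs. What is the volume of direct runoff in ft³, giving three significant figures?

V ≈ 2.17 × 10^6 ft³

Direct-runoff ordinates (Q − Q_b): 0.0, 4.0, 16.0, 46.0, 74.0, 48.0, 56.0, 30.0, 13.0, 9.0, 6.0, 0.0 cfs.
ΣQ_DR = 302.0 cfs.
With Δt = 2 h = 7200 s, V = ΣQ_DR · Δt = 302.0 × 7200 = 2.17 × 10^6 ft³.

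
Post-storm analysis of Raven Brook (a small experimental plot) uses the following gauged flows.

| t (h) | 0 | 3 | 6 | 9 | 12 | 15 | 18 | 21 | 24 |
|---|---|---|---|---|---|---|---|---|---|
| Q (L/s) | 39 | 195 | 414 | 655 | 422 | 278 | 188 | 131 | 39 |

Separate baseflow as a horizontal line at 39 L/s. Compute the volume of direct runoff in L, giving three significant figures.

Direct-runoff ordinates (Q − Q_b): 0.0, 156.0, 375.0, 616.0, 383.0, 239.0, 149.0, 92.0, 0.0 L/s.
ΣQ_DR = 2010 L/s.
With Δt = 3 h = 10800 s, V = ΣQ_DR · Δt = 2010 × 10800 = 2.17 × 10^7 L.

V ≈ 2.17 × 10^7 L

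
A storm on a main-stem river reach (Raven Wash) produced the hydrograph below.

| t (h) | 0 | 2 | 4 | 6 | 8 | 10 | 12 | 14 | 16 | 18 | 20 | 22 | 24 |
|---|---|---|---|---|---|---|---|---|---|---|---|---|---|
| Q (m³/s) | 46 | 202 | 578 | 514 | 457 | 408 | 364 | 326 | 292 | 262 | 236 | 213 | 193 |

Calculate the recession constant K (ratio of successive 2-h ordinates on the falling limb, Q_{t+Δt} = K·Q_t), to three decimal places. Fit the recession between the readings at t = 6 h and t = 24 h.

K ≈ 0.897

Using the recession-limb readings at t = 6 h and t = 24 h: Q falls from 514 to 193 m³/s over 9 intervals.
K = (Q₂/Q₁)^(1/9) = (193/514)^(1/9) = 0.897.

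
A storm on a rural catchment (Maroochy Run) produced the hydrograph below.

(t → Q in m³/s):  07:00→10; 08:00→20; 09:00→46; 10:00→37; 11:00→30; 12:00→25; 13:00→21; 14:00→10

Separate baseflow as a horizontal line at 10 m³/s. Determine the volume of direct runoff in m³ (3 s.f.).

Direct-runoff ordinates (Q − Q_b): 0.0, 10.0, 36.0, 27.0, 20.0, 15.0, 11.0, 0.0 m³/s.
ΣQ_DR = 119.0 m³/s.
With Δt = 1 h = 3600 s, V = ΣQ_DR · Δt = 119.0 × 3600 = 4.28 × 10^5 m³.

V ≈ 4.28 × 10^5 m³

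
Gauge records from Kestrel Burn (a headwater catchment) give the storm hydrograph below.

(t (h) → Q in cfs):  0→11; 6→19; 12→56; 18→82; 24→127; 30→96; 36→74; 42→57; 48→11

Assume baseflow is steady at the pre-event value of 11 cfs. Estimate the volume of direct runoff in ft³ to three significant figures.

V ≈ 9.37 × 10^6 ft³

Direct-runoff ordinates (Q − Q_b): 0.0, 8.0, 45.0, 71.0, 116.0, 85.0, 63.0, 46.0, 0.0 cfs.
ΣQ_DR = 434.0 cfs.
With Δt = 6 h = 21600 s, V = ΣQ_DR · Δt = 434.0 × 21600 = 9.37 × 10^6 ft³.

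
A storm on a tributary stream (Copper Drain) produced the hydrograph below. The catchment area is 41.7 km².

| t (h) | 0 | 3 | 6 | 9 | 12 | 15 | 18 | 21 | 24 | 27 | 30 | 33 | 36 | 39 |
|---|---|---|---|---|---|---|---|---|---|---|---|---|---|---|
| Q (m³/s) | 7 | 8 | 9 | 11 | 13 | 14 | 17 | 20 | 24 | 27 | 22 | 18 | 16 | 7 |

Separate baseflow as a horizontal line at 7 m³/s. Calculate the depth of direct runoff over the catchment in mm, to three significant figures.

d ≈ 29.8 mm

Direct runoff: 0.0, 1.0, 2.0, 4.0, 6.0, 7.0, 10.0, 13.0, 17.0, 20.0, 15.0, 11.0, 9.0, 0.0 m³/s; ΣQ_DR = 115.0 m³/s.
V = ΣQ_DR · Δt = 115.0 × 10800 s = 1.242 × 10^6 m³.
Over A = 41.7 km², depth = V / A = 29.8 mm.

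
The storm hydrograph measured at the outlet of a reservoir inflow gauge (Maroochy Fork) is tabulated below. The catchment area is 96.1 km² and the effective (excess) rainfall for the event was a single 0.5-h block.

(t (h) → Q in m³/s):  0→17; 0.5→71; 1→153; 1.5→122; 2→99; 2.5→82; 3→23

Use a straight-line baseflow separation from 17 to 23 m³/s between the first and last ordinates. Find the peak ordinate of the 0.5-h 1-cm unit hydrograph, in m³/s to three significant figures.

Direct runoff: 0.00, 53.00, 134.00, 102.00, 78.00, 60.00, 0.00 m³/s; ΣQ_DR = 427.0 m³/s, peak = 134.00 m³/s.
Runoff depth d = ΣQ_DR·Δt / A = 427.0 × 1800 / (96.1 km²) = 7.998 mm.
The 1-cm UH is the DRH scaled by (10 mm)/d, so U_p = 134.00 × 10/7.998 = 168 m³/s.

U_p ≈ 168 m³/s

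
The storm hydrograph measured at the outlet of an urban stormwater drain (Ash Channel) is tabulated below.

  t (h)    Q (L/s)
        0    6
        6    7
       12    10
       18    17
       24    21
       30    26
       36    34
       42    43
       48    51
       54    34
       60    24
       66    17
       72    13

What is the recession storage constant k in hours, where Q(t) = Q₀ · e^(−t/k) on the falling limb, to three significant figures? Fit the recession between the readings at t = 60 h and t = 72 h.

On the falling limb, Q drops from 24 to 13 L/s between t = 60 h and t = 72 h (Δt = 12 h).
k = −Δt / ln(Q₂/Q₁) = −12 / ln(13/24) = 19.6 h.

k ≈ 19.6 h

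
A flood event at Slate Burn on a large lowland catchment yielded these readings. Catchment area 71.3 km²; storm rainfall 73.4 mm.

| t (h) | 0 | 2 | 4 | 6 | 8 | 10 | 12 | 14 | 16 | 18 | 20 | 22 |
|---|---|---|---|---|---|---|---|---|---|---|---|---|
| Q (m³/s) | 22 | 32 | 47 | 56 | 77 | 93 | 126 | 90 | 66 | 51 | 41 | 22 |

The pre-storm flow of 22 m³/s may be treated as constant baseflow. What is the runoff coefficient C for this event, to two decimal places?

ΣQ_DR = 459.0 m³/s; V = ΣQ_DR·Δt = 3.305 × 10^6 m³.
Runoff depth d = V / A = 46.35 mm.
C = d / P = 46.35 / 73.4 = 0.63.

C ≈ 0.63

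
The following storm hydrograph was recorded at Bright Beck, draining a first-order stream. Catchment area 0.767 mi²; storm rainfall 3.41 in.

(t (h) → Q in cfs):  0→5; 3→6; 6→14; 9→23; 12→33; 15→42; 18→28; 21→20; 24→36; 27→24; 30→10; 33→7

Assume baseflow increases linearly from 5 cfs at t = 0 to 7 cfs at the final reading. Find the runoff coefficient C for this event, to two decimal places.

C ≈ 0.31

ΣQ_DR = 176.0 cfs; V = ΣQ_DR·Δt = 1.901 × 10^6 ft³.
Runoff depth d = V / A = 1.067 in.
C = d / P = 1.067 / 3.41 = 0.31.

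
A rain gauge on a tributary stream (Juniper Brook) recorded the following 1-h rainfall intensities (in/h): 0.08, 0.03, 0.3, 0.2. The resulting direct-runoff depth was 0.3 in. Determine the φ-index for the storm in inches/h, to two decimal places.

Only the 2 blocks with intensity above φ contribute runoff: 0.3, 0.2 in/h.
Σ(I−φ)·Δt = d  ⇒  (0.3+0.2 − 2φ)·1 = 0.3
φ = (0.5000 − 0.3/1) / 2 = 0.10 in/h.

φ ≈ 0.10 in/h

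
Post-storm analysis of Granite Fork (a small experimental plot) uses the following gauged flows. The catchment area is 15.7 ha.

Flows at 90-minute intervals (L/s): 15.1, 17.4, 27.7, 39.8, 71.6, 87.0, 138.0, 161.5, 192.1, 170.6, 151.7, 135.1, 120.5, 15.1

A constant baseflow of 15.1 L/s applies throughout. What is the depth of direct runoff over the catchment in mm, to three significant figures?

d ≈ 38.9 mm

Direct runoff: 0.0, 2.3, 12.6, 24.7, 56.5, 71.9, 122.9, 146.4, 177.0, 155.5, 136.6, 120.0, 105.4, 0.0 L/s; ΣQ_DR = 1132 L/s.
V = ΣQ_DR · Δt = 1132 × 5400 s = 6.112 × 10^6 L.
Over A = 15.7 ha, depth = V / A = 38.9 mm.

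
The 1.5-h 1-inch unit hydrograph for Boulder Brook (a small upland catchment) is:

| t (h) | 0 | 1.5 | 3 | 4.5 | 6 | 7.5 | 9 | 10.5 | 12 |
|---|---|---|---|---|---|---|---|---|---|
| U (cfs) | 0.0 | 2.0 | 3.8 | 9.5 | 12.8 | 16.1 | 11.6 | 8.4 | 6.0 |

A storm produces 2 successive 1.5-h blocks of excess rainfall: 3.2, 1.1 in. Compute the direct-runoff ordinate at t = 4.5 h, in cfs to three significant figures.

By discrete convolution, Q_j = Σ (P_i / 1 in) · U_{j−i}.
At t = 4.5 h (j=3): Q = (3.2/1)·9.5 + (1.1/1)·3.8 = 34.6 cfs.

Q ≈ 34.6 cfs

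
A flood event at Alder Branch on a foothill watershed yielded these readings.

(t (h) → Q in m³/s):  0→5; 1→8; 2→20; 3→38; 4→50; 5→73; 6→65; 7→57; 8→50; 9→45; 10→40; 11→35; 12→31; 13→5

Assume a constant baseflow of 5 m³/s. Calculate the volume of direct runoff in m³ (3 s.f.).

Direct-runoff ordinates (Q − Q_b): 0.0, 3.0, 15.0, 33.0, 45.0, 68.0, 60.0, 52.0, 45.0, 40.0, 35.0, 30.0, 26.0, 0.0 m³/s.
ΣQ_DR = 452.0 m³/s.
With Δt = 1 h = 3600 s, V = ΣQ_DR · Δt = 452.0 × 3600 = 1.63 × 10^6 m³.

V ≈ 1.63 × 10^6 m³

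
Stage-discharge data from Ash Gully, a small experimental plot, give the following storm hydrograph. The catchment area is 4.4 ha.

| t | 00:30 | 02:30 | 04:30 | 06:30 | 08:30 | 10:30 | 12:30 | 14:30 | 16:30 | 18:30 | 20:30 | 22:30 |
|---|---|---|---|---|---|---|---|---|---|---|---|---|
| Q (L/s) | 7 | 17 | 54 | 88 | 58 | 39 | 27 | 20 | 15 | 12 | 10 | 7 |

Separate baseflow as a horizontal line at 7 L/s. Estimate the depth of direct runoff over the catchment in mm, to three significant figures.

d ≈ 44.2 mm

Direct runoff: 0.0, 10.0, 47.0, 81.0, 51.0, 32.0, 20.0, 13.0, 8.0, 5.0, 3.0, 0.0 L/s; ΣQ_DR = 270.0 L/s.
V = ΣQ_DR · Δt = 270.0 × 7200 s = 1.944 × 10^6 L.
Over A = 4.4 ha, depth = V / A = 44.2 mm.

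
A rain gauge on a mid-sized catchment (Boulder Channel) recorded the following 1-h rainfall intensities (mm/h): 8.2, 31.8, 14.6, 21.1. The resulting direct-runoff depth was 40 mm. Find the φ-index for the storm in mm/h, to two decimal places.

Only the 3 blocks with intensity above φ contribute runoff: 31.8, 14.6, 21.1 mm/h.
Σ(I−φ)·Δt = d  ⇒  (31.8+14.6+21.1 − 3φ)·1 = 40
φ = (67.50 − 40/1) / 3 = 9.17 mm/h.

φ ≈ 9.17 mm/h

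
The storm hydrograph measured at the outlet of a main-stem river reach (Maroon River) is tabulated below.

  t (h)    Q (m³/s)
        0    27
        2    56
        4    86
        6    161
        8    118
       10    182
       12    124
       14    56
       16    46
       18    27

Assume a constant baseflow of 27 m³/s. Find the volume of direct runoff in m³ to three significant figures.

V ≈ 4.41 × 10^6 m³

Direct-runoff ordinates (Q − Q_b): 0.0, 29.0, 59.0, 134.0, 91.0, 155.0, 97.0, 29.0, 19.0, 0.0 m³/s.
ΣQ_DR = 613.0 m³/s.
With Δt = 2 h = 7200 s, V = ΣQ_DR · Δt = 613.0 × 7200 = 4.41 × 10^6 m³.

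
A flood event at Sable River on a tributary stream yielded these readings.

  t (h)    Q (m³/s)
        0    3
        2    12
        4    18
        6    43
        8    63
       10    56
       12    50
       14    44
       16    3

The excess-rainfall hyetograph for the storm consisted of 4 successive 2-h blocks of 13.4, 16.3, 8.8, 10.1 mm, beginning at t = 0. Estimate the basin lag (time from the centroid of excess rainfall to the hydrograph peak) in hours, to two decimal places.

t_L ≈ 4.36 h

Centroid of excess rainfall: t_c = Σ P_i·t̄_i / ΣP_i = 3.6420 h (block centres at 1, 3, 5, 7 h).
Hydrograph peak occurs at t = 8 h, so basin lag t_L = 8 − 3.6420 = 4.36 h.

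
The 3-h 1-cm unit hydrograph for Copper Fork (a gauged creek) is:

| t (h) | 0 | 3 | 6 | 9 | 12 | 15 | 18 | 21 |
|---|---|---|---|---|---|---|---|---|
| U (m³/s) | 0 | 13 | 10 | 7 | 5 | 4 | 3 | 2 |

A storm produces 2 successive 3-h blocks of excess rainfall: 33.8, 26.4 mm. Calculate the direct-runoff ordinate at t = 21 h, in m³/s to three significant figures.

Q ≈ 14.7 m³/s

By discrete convolution, Q_j = Σ (P_i / 10 mm) · U_{j−i}.
At t = 21 h (j=7): Q = (33.8/10)·2 + (26.4/10)·3 = 14.7 m³/s.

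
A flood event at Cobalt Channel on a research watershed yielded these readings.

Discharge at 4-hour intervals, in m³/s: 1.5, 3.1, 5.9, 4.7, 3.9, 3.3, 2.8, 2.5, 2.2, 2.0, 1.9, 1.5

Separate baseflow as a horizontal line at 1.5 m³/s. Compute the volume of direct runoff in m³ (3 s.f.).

Direct-runoff ordinates (Q − Q_b): 0.0, 1.6, 4.4, 3.2, 2.4, 1.8, 1.3, 1.0, 0.7, 0.5, 0.4, 0.0 m³/s.
ΣQ_DR = 17.30 m³/s.
With Δt = 4 h = 14400 s, V = ΣQ_DR · Δt = 17.30 × 14400 = 2.49 × 10^5 m³.

V ≈ 2.49 × 10^5 m³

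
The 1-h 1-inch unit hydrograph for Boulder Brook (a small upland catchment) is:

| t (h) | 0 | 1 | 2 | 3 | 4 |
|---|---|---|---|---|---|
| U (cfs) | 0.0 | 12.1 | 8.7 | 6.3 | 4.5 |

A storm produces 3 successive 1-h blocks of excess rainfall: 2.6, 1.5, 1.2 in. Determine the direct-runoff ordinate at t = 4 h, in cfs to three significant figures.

By discrete convolution, Q_j = Σ (P_i / 1 in) · U_{j−i}.
At t = 4 h (j=4): Q = (2.6/1)·4.5 + (1.5/1)·6.3 + (1.2/1)·8.7 = 31.6 cfs.

Q ≈ 31.6 cfs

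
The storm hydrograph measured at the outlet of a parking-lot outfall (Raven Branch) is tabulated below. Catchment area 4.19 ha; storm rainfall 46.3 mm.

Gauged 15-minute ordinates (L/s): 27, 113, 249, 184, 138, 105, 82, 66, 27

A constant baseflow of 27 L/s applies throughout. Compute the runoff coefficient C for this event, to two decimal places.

ΣQ_DR = 748.0 L/s; V = ΣQ_DR·Δt = 6.732 × 10^5 L.
Runoff depth d = V / A = 16.07 mm.
C = d / P = 16.07 / 46.3 = 0.35.

C ≈ 0.35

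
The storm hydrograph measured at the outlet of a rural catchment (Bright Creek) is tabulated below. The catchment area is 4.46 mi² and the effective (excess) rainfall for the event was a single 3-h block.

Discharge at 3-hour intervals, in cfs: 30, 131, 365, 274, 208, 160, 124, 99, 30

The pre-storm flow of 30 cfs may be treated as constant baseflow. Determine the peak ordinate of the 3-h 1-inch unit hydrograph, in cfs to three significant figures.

Direct runoff: 0.0, 101.0, 335.0, 244.0, 178.0, 130.0, 94.0, 69.0, 0.0 cfs; ΣQ_DR = 1151 cfs, peak = 335.0 cfs.
Runoff depth d = ΣQ_DR·Δt / A = 1151 × 10800 / (4.46 mi²) = 1.200 in.
The 1-inch UH is the DRH scaled by (1 in)/d, so U_p = 335.0 × 1/1.200 = 279 cfs.

U_p ≈ 279 cfs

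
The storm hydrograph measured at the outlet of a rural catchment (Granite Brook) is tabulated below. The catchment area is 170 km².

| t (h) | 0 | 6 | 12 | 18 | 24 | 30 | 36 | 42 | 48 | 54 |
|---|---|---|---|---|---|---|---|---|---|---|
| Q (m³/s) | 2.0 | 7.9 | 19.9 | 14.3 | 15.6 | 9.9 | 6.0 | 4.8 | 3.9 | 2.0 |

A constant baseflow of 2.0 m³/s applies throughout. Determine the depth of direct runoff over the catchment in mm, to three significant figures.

d ≈ 8.42 mm

Direct runoff: 0.0, 5.9, 17.9, 12.3, 13.6, 7.9, 4.0, 2.8, 1.9, 0.0 m³/s; ΣQ_DR = 66.30 m³/s.
V = ΣQ_DR · Δt = 66.30 × 21600 s = 1.432 × 10^6 m³.
Over A = 170 km², depth = V / A = 8.42 mm.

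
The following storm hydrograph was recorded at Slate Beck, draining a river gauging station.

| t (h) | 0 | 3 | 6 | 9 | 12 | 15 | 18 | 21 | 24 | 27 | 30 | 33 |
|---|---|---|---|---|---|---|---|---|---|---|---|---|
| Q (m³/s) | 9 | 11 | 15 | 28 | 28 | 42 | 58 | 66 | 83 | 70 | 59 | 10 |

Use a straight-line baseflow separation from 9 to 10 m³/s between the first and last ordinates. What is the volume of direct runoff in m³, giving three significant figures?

V ≈ 3.94 × 10^6 m³

Direct-runoff ordinates (Q − Q_b): 0.00, 1.91, 5.82, 18.73, 18.64, 32.55, 48.45, 56.36, 73.27, 60.18, 49.09, 0.00 m³/s.
ΣQ_DR = 365.0 m³/s.
With Δt = 3 h = 10800 s, V = ΣQ_DR · Δt = 365.0 × 10800 = 3.94 × 10^6 m³.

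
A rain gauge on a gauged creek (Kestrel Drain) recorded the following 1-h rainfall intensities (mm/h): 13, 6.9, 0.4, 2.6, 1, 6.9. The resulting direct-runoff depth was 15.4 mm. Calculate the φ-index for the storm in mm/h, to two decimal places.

Only the 3 blocks with intensity above φ contribute runoff: 13, 6.9, 6.9 mm/h.
Σ(I−φ)·Δt = d  ⇒  (13+6.9+6.9 − 3φ)·1 = 15.4
φ = (26.80 − 15.4/1) / 3 = 3.80 mm/h.

φ ≈ 3.80 mm/h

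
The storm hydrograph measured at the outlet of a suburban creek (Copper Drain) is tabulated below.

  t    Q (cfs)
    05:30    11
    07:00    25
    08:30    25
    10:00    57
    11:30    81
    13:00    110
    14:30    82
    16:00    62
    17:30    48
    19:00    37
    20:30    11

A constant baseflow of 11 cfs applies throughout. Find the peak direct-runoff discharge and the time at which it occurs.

Q_p = 99.0 cfs at t = 13:00

Subtracting baseflow gives direct-runoff ordinates: 0.0, 14.0, 14.0, 46.0, 70.0, 99.0, 71.0, 51.0, 37.0, 26.0, 0.0 cfs.
The maximum is 99.0 cfs, occurring at the reading for t = 13:00.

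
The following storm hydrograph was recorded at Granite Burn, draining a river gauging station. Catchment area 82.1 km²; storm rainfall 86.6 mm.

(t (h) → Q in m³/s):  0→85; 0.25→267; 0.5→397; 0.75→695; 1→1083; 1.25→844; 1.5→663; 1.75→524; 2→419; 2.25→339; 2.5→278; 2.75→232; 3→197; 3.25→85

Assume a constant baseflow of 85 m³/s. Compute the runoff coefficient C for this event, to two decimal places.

C ≈ 0.62

ΣQ_DR = 4918 m³/s; V = ΣQ_DR·Δt = 4.426 × 10^6 m³.
Runoff depth d = V / A = 53.91 mm.
C = d / P = 53.91 / 86.6 = 0.62.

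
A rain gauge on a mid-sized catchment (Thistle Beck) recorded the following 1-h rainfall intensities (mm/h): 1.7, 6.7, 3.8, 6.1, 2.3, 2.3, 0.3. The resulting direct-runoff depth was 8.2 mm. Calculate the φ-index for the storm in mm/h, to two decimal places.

Only the 3 blocks with intensity above φ contribute runoff: 6.7, 3.8, 6.1 mm/h.
Σ(I−φ)·Δt = d  ⇒  (6.7+3.8+6.1 − 3φ)·1 = 8.2
φ = (16.60 − 8.2/1) / 3 = 2.80 mm/h.

φ ≈ 2.80 mm/h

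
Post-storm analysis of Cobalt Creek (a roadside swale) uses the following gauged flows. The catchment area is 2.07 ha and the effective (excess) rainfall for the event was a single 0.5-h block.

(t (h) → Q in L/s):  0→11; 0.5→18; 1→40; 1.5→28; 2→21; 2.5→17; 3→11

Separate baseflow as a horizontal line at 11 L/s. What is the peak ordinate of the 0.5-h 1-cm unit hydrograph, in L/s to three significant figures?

U_p ≈ 48.3 L/s

Direct runoff: 0.0, 7.0, 29.0, 17.0, 10.0, 6.0, 0.0 L/s; ΣQ_DR = 69.00 L/s, peak = 29.0 L/s.
Runoff depth d = ΣQ_DR·Δt / A = 69.00 × 1800 / (2.07 ha) = 6.000 mm.
The 1-cm UH is the DRH scaled by (10 mm)/d, so U_p = 29.0 × 10/6.000 = 48.3 L/s.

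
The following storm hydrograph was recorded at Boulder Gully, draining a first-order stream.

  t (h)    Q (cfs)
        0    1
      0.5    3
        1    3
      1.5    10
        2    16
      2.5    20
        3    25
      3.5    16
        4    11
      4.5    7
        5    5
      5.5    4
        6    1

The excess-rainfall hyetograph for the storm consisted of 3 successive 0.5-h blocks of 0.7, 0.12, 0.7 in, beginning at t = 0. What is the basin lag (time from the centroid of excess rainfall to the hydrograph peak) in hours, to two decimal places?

Centroid of excess rainfall: t_c = Σ P_i·t̄_i / ΣP_i = 0.7500 h (block centres at 0.25, 0.75, 1.25 h).
Hydrograph peak occurs at t = 3 h, so basin lag t_L = 3 − 0.7500 = 2.25 h.

t_L ≈ 2.25 h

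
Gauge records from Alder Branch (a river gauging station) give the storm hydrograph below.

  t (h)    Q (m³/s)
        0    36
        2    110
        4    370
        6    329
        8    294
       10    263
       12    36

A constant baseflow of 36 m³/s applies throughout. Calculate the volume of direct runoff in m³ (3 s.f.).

V ≈ 8.54 × 10^6 m³

Direct-runoff ordinates (Q − Q_b): 0.0, 74.0, 334.0, 293.0, 258.0, 227.0, 0.0 m³/s.
ΣQ_DR = 1186 m³/s.
With Δt = 2 h = 7200 s, V = ΣQ_DR · Δt = 1186 × 7200 = 8.54 × 10^6 m³.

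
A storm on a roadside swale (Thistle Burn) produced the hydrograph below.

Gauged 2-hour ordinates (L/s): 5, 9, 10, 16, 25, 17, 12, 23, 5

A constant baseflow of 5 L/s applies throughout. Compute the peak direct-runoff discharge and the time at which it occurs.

Q_p = 20.0 L/s at t = 8 h

Subtracting baseflow gives direct-runoff ordinates: 0.0, 4.0, 5.0, 11.0, 20.0, 12.0, 7.0, 18.0, 0.0 L/s.
The maximum is 20.0 L/s, occurring at the reading for t = 8 h.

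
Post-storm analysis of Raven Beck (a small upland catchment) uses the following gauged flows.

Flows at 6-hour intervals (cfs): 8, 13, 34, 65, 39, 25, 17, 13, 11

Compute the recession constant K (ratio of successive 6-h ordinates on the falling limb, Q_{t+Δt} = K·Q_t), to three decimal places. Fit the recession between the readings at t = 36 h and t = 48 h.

K ≈ 0.804

Using the recession-limb readings at t = 36 h and t = 48 h: Q falls from 17 to 11 cfs over 2 intervals.
K = (Q₂/Q₁)^(1/2) = (11/17)^(1/2) = 0.804.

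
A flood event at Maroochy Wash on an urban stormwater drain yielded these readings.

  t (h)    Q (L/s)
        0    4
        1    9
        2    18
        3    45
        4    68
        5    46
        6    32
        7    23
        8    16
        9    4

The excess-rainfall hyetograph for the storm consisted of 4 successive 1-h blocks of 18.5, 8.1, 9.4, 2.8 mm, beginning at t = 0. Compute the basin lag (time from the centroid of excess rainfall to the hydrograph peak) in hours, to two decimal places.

Centroid of excess rainfall: t_c = Σ P_i·t̄_i / ΣP_i = 1.4098 h (block centres at 0.5, 1.5, 2.5, 3.5 h).
Hydrograph peak occurs at t = 4 h, so basin lag t_L = 4 − 1.4098 = 2.59 h.

t_L ≈ 2.59 h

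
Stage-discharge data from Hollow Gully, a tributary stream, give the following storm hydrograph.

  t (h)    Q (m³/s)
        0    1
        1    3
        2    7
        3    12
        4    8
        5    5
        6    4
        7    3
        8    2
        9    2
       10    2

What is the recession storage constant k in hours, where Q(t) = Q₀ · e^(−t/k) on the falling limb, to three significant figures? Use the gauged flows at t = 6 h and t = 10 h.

k ≈ 5.77 h

On the falling limb, Q drops from 4 to 2 m³/s between t = 6 h and t = 10 h (Δt = 4 h).
k = −Δt / ln(Q₂/Q₁) = −4 / ln(2/4) = 5.77 h.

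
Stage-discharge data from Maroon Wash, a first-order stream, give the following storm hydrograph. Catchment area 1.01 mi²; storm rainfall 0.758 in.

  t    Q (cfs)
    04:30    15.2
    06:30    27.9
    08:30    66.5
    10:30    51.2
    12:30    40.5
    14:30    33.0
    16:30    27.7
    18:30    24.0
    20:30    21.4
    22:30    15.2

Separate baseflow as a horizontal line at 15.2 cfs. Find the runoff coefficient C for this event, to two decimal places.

ΣQ_DR = 170.6 cfs; V = ΣQ_DR·Δt = 1.228 × 10^6 ft³.
Runoff depth d = V / A = 0.5235 in.
C = d / P = 0.5235 / 0.758 = 0.69.

C ≈ 0.69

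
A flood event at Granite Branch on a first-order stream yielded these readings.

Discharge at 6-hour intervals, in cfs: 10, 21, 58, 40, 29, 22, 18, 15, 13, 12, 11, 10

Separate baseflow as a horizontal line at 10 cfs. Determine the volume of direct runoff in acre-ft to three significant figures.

V ≈ 68.9 acre-ft

Direct-runoff ordinates (Q − Q_b): 0.0, 11.0, 48.0, 30.0, 19.0, 12.0, 8.0, 5.0, 3.0, 2.0, 1.0, 0.0 cfs.
ΣQ_DR = 139.0 cfs.
With Δt = 6 h = 21600 s, V = ΣQ_DR · Δt = 139.0 × 21600 = 3.00 × 10^6 ft³ = 68.9 acre-ft.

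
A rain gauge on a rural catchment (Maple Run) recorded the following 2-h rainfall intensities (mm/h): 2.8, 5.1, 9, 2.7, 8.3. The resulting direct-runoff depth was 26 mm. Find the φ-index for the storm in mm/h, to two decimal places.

φ ≈ 3.13 mm/h

Only the 3 blocks with intensity above φ contribute runoff: 5.1, 9, 8.3 mm/h.
Σ(I−φ)·Δt = d  ⇒  (5.1+9+8.3 − 3φ)·2 = 26
φ = (22.40 − 26/2) / 3 = 3.13 mm/h.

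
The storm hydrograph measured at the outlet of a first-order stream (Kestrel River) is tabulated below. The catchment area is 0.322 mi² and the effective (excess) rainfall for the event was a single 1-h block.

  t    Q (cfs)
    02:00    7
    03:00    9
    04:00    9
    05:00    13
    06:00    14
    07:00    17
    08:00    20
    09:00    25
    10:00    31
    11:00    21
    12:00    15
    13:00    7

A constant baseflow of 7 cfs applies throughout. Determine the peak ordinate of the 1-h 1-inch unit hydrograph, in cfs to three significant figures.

U_p ≈ 48.0 cfs

Direct runoff: 0.0, 2.0, 2.0, 6.0, 7.0, 10.0, 13.0, 18.0, 24.0, 14.0, 8.0, 0.0 cfs; ΣQ_DR = 104.0 cfs, peak = 24.0 cfs.
Runoff depth d = ΣQ_DR·Δt / A = 104.0 × 3600 / (0.322 mi²) = 0.5005 in.
The 1-inch UH is the DRH scaled by (1 in)/d, so U_p = 24.0 × 1/0.5005 = 48.0 cfs.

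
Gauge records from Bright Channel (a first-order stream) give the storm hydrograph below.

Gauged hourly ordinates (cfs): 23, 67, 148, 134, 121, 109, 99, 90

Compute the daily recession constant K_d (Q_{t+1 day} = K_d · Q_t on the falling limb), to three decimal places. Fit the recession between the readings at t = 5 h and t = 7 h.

Between t = 5 h and t = 7 h the flow falls from 109 to 90 cfs over 2×1 h = 2 h.
Per-interval ratio K = (90/109)^(1/2) = 0.9087; K_d = K^(24/1) = 0.100.

K_d ≈ 0.100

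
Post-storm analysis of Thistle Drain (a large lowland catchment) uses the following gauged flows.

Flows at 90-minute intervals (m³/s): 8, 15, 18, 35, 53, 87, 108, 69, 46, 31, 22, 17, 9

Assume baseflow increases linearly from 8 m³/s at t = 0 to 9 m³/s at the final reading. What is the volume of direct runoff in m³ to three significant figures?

Direct-runoff ordinates (Q − Q_b): 0.00, 6.92, 9.83, 26.75, 44.67, 78.58, 99.50, 60.42, 37.33, 22.25, 13.17, 8.08, 0.00 m³/s.
ΣQ_DR = 407.5 m³/s.
With Δt = 1.5 h = 5400 s, V = ΣQ_DR · Δt = 407.5 × 5400 = 2.20 × 10^6 m³.

V ≈ 2.20 × 10^6 m³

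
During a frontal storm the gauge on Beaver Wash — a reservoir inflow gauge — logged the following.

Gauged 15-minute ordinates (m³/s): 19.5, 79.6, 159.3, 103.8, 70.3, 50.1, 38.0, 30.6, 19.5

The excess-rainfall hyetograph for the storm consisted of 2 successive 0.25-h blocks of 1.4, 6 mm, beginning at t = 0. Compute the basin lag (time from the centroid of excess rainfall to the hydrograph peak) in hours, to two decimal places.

t_L ≈ 0.17 h

Centroid of excess rainfall: t_c = Σ P_i·t̄_i / ΣP_i = 0.3277 h (block centres at 0.125, 0.375 h).
Hydrograph peak occurs at t = 0.5 h, so basin lag t_L = 0.5 − 0.3277 = 0.17 h.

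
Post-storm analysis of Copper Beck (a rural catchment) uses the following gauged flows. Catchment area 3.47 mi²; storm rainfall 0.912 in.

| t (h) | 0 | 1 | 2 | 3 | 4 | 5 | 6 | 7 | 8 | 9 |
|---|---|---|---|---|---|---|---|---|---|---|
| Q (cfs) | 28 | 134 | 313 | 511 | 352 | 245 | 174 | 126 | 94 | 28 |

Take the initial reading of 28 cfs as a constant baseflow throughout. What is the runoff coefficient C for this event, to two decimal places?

ΣQ_DR = 1725 cfs; V = ΣQ_DR·Δt = 6.210 × 10^6 ft³.
Runoff depth d = V / A = 0.7703 in.
C = d / P = 0.7703 / 0.912 = 0.84.

C ≈ 0.84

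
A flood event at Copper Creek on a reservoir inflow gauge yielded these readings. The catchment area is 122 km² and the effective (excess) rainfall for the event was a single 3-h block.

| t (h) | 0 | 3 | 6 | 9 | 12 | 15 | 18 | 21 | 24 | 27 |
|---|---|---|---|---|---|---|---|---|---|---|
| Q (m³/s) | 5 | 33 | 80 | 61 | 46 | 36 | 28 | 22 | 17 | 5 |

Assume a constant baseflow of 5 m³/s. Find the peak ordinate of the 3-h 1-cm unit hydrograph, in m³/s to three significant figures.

Direct runoff: 0.0, 28.0, 75.0, 56.0, 41.0, 31.0, 23.0, 17.0, 12.0, 0.0 m³/s; ΣQ_DR = 283.0 m³/s, peak = 75.0 m³/s.
Runoff depth d = ΣQ_DR·Δt / A = 283.0 × 10800 / (122 km²) = 25.05 mm.
The 1-cm UH is the DRH scaled by (10 mm)/d, so U_p = 75.0 × 10/25.05 = 29.9 m³/s.

U_p ≈ 29.9 m³/s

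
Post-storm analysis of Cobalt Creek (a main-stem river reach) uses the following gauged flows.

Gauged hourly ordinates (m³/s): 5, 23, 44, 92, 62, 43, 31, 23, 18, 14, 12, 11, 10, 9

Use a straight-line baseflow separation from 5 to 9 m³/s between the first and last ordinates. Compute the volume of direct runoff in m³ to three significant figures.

Direct-runoff ordinates (Q − Q_b): 0.00, 17.69, 38.38, 86.08, 55.77, 36.46, 24.15, 15.85, 10.54, 6.23, 3.92, 2.62, 1.31, 0.00 m³/s.
ΣQ_DR = 299.0 m³/s.
With Δt = 1 h = 3600 s, V = ΣQ_DR · Δt = 299.0 × 3600 = 1.08 × 10^6 m³.

V ≈ 1.08 × 10^6 m³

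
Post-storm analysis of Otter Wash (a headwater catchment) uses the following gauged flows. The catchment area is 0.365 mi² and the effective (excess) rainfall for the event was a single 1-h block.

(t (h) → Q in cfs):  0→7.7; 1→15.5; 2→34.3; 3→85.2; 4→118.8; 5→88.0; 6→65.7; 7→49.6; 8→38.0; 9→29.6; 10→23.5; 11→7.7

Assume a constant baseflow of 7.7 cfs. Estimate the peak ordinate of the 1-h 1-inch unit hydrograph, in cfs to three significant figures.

U_p ≈ 55.5 cfs

Direct runoff: 0.0, 7.8, 26.6, 77.5, 111.1, 80.3, 58.0, 41.9, 30.3, 21.9, 15.8, 0.0 cfs; ΣQ_DR = 471.2 cfs, peak = 111.1 cfs.
Runoff depth d = ΣQ_DR·Δt / A = 471.2 × 3600 / (0.365 mi²) = 2.000 in.
The 1-inch UH is the DRH scaled by (1 in)/d, so U_p = 111.1 × 1/2.000 = 55.5 cfs.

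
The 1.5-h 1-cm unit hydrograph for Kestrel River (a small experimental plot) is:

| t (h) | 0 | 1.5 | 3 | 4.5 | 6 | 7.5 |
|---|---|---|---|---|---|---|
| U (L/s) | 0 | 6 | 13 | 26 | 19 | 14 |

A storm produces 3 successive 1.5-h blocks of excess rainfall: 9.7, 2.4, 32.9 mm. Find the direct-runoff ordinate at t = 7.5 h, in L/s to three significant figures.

Q ≈ 104 L/s

By discrete convolution, Q_j = Σ (P_i / 10 mm) · U_{j−i}.
At t = 7.5 h (j=5): Q = (9.7/10)·14 + (2.4/10)·19 + (32.9/10)·26 = 104 L/s.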